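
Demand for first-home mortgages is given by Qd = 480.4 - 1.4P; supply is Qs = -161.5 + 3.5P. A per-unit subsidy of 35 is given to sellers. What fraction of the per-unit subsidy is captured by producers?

Producer share = 2/7

Pre-subsidy: 480.4 - 1.4P = -161.5 + 3.5P gives P* = 131, Q* = 297.
With the subsidy, sellers receive Ps = Pb + 35 for each unit, where Pb is the price buyers pay.
Supply in terms of Pb becomes Qs = -161.5 + 3.5(Pb + 35) = -39 + 3.5Pb. Setting this equal to demand: 480.4 - 1.4Pb = -39 + 3.5Pb, so Pb = 106.
Sellers receive Ps = 106 + 35 = 141; Q' = 480.4 − 1.4·106 = 332.
Buyers' price falls by P* − Pb = 131 − 106 = 25; sellers' price rises by Ps − P* = 141 − 131 = 10.
So producers capture 10/35 = 2/7 of each unit of subsidy.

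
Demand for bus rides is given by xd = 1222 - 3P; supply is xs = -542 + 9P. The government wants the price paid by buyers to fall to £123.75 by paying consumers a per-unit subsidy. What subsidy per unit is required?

At a buyer price of 123.75, quantity demanded is 1222 − 3·123.75 = 850.75.
Sellers supply 850.75 only when they receive Ps with -542 + 9·Ps = 850.75, i.e. Ps = 154.75.
s = Ps − Pb = 154.75 − 123.75 = 31.

Required subsidy s = £31 per unit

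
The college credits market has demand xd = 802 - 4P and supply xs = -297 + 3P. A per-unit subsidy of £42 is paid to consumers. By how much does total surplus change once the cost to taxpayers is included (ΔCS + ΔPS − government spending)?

Pre-subsidy: 802 - 4P = -297 + 3P gives P* = 157, x* = 174.
With the rebate, buyers effectively pay Pb = Ps − 42, where Ps is the price sellers receive.
Demand in terms of Ps becomes xd = 802 − 4(Ps − 42) = 970 - 4Ps. Setting this equal to supply: 970 - 4Ps = -297 + 3Ps, so Ps = 181.
Buyers pay Pb = 181 − 42 = 139; x' = -297 + 3·181 = 246.
ΔCS = ½(174 + 246)(157 − 139) = 3780; ΔPS = ½(174 + 246)(181 − 157) = 5040.
Government spending = 42 × 246 = 10332.
Net change = 3780 + 5040 − 10332 = -1512. The loss equals the DWL triangle ½·42·72.

Net change in total surplus = -£1512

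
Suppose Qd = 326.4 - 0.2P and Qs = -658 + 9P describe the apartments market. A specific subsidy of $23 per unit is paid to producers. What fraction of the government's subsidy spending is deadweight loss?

DWL / government spending = 9/1238

Pre-subsidy: 326.4 - 0.2P = -658 + 9P gives P* = 107, Q* = 305.
With the subsidy, sellers receive Ps = Pb + 23 for each unit, where Pb is the price buyers pay.
Supply in terms of Pb becomes Qs = -658 + 9(Pb + 23) = -451 + 9Pb. Setting this equal to demand: 326.4 - 0.2Pb = -451 + 9Pb, so Pb = 84.5.
Sellers receive Ps = 84.5 + 23 = 107.5; Q' = 326.4 − 0.2·84.5 = 309.5.
ΔCS = ½(305 + 309.5)(107 − 84.5) = 6913.125; ΔPS = ½(305 + 309.5)(107.5 − 107) = 153.625.
Government spending = 23 × 309.5 = 7118.5.
DWL = ½ × 23 × (309.5 − 305) = 51.75; fraction = 51.75 / 7118.5 = 9/1238.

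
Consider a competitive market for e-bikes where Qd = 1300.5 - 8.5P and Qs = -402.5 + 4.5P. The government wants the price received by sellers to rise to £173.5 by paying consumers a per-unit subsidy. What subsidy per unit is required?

At a seller price of 173.5, quantity supplied is -402.5 + 4.5·173.5 = 378.25.
Buyers absorb 378.25 only when they pay Pb with 1300.5 − 8.5·Pb = 378.25, i.e. Pb = 108.5.
s = Ps − Pb = 173.5 − 108.5 = 65.

Required subsidy s = £65 per unit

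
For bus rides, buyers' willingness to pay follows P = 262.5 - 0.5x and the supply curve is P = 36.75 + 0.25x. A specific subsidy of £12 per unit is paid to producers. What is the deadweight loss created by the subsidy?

Deadweight loss = £96

Pre-subsidy: 262.5 - 0.5x = 36.75 + 0.25x gives x* = 301 and P* = 112.
With the subsidy, sellers receive Ps = Pb + 12 for each unit, where Pb is the price buyers pay.
On the curves, Pb = 262.5 - 0.5x and Ps = 36.75 + 0.25x; the wedge Ps − Pb = 12 gives 36.75 + 0.25x − (262.5 - 0.5x) = 12, so x' = 317.
Then Pb = 262.5 − 0.5·317 = 104 and Ps = 36.75 + 0.25·317 = 116.
The subsidy expands output by 317 − 301 = 16 past the efficient level; on those units the gap between marginal cost and willingness to pay runs from 0 up to 12.
DWL = ½ × 12 × 16 = 96.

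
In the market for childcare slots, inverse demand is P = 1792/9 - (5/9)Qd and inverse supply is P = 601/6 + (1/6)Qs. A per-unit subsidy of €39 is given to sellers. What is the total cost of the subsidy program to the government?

Pre-subsidy: 1792/9 - (5/9)Q = 601/6 + (1/6)Q gives Q* = 137 and P* = 123.
With the subsidy, sellers receive Ps = Pb + 39 for each unit, where Pb is the price buyers pay.
On the curves, Pb = 1792/9 - (5/9)Q and Ps = 601/6 + (1/6)Q; the wedge Ps − Pb = 39 gives 601/6 + (1/6)Q − (1792/9 - (5/9)Q) = 39, so Q' = 191.
Then Pb = 1792/9 − (5/9)·191 = 93 and Ps = 601/6 + (1/6)·191 = 132.
Government outlay = subsidy × quantity = 39 × 191 = 7449.

Government cost = €7449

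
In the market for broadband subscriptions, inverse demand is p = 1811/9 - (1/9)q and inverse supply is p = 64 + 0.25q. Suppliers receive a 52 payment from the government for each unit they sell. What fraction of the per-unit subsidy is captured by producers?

Producer share = 9/13

Pre-subsidy: 1811/9 - (1/9)q = 64 + 0.25q gives q* = 380 and p* = 159.
With the subsidy, sellers receive ps = pb + 52 for each unit, where pb is the price buyers pay.
On the curves, pb = 1811/9 - (1/9)q and ps = 64 + 0.25q; the wedge ps − pb = 52 gives 64 + 0.25q − (1811/9 - (1/9)q) = 52, so q' = 524.
Then pb = 1811/9 − (1/9)·524 = 143 and ps = 64 + 0.25·524 = 195.
Buyers' price falls by p* − pb = 159 − 143 = 16; sellers' price rises by ps − p* = 195 − 159 = 36.
So producers capture 36/52 = 9/13 of each unit of subsidy.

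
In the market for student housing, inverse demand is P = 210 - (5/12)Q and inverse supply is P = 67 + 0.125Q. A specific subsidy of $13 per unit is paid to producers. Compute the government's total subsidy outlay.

Pre-subsidy: 210 - (5/12)Q = 67 + 0.125Q gives Q* = 264 and P* = 100.
With the subsidy, sellers receive Ps = Pb + 13 for each unit, where Pb is the price buyers pay.
On the curves, Pb = 210 - (5/12)Q and Ps = 67 + 0.125Q; the wedge Ps − Pb = 13 gives 67 + 0.125Q − (210 - (5/12)Q) = 13, so Q' = 288.
Then Pb = 210 − (5/12)·288 = 90 and Ps = 67 + 0.125·288 = 103.
Government outlay = subsidy × quantity = 13 × 288 = 3744.

Government cost = $3744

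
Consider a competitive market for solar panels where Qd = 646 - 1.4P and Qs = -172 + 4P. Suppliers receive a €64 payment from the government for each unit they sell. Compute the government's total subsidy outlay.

Government cost = 864512/27

Pre-subsidy: 646 - 1.4P = -172 + 4P gives P* = 4090/27, Q* = 11716/27.
With the subsidy, sellers receive Ps = Pb + 64 for each unit, where Pb is the price buyers pay.
Supply in terms of Pb becomes Qs = -172 + 4(Pb + 64) = 84 + 4Pb. Setting this equal to demand: 646 - 1.4Pb = 84 + 4Pb, so Pb = 2810/27.
Sellers receive Ps = 2810/27 + 64 = 4538/27; Q' = 646 − 1.4·(2810/27) = 13508/27.
Government outlay = subsidy × quantity = 64 × 13508/27 = 864512/27.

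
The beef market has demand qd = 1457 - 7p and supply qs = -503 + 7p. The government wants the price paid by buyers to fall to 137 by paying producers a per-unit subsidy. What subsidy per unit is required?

At a buyer price of 137, quantity demanded is 1457 − 7·137 = 498.
Sellers supply 498 only when they receive ps with -503 + 7·ps = 498, i.e. ps = 143.
s = ps − pb = 143 − 137 = 6.

Required subsidy s = 6 per unit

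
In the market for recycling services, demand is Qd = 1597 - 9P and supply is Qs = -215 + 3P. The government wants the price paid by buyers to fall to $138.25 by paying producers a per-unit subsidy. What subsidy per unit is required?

Required subsidy s = $51 per unit

At a buyer price of 138.25, quantity demanded is 1597 − 9·138.25 = 352.75.
Sellers supply 352.75 only when they receive Ps with -215 + 3·Ps = 352.75, i.e. Ps = 189.25.
s = Ps − Pb = 189.25 − 138.25 = 51.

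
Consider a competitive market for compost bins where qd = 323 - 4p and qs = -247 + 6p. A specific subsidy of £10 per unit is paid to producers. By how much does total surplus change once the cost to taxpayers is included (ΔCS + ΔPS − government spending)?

Net change in total surplus = -£120

Pre-subsidy: 323 - 4p = -247 + 6p gives p* = 57, q* = 95.
With the subsidy, sellers receive ps = pb + 10 for each unit, where pb is the price buyers pay.
Supply in terms of pb becomes qs = -247 + 6(pb + 10) = -187 + 6pb. Setting this equal to demand: 323 - 4pb = -187 + 6pb, so pb = 51.
Sellers receive ps = 51 + 10 = 61; q' = 323 − 4·51 = 119.
ΔCS = ½(95 + 119)(57 − 51) = 642; ΔPS = ½(95 + 119)(61 − 57) = 428.
Government spending = 10 × 119 = 1190.
Net change = 642 + 428 − 1190 = -120. The loss equals the DWL triangle ½·10·24.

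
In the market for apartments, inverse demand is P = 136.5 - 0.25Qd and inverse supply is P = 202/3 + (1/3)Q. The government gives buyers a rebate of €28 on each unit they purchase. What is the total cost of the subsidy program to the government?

Pre-subsidy: 136.5 - 0.25Q = 202/3 + (1/3)Q gives Q* = 830/7 and P* = 748/7.
With the rebate, buyers effectively pay Pb = Ps − 28, where Ps is the price sellers receive.
On the curves, Pb = 136.5 - 0.25Q and Ps = 202/3 + (1/3)Q; the wedge Ps − Pb = 28 gives 202/3 + (1/3)Q − (136.5 - 0.25Q) = 28, so Q' = 1166/7.
Then Pb = 136.5 − 0.25·(1166/7) = 664/7 and Ps = 202/3 + (1/3)·(1166/7) = 860/7.
Government outlay = subsidy × quantity = 28 × 1166/7 = 4664.

Government cost = €4664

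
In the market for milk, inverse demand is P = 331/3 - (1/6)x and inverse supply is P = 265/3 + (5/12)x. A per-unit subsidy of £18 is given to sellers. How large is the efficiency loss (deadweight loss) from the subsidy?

Pre-subsidy: 331/3 - (1/6)x = 265/3 + (5/12)x gives x* = 264/7 and P* = 2185/21.
With the subsidy, sellers receive Ps = Pb + 18 for each unit, where Pb is the price buyers pay.
On the curves, Pb = 331/3 - (1/6)x and Ps = 265/3 + (5/12)x; the wedge Ps − Pb = 18 gives 265/3 + (5/12)x − (331/3 - (1/6)x) = 18, so x' = 480/7.
Then Pb = 331/3 − (1/6)·(480/7) = 2077/21 and Ps = 265/3 + (5/12)·(480/7) = 2455/21.
The subsidy expands output by 480/7 − 264/7 = 216/7 past the efficient level; on those units the gap between marginal cost and willingness to pay runs from 0 up to 18.
DWL = ½ × 18 × 216/7 = 1944/7.

Deadweight loss = 1944/7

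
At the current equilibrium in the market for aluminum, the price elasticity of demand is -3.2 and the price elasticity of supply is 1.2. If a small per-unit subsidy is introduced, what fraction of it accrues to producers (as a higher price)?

For a small subsidy around the equilibrium, the benefit split depends on the relative slopes, which at a point are proportional to the elasticities.
Buyer share = εs/(εs + |εd|) = 1.2/(1.2 + 3.2) = 3/11; seller share = |εd|/(εs + |εd|) = 8/11.
So producers capture 8/11 of the subsidy.

Producer share = 8/11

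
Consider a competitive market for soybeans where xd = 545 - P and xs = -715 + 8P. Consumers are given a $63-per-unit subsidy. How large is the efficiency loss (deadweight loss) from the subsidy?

Pre-subsidy: 545 - P = -715 + 8P gives P* = 140, x* = 405.
With the rebate, buyers effectively pay Pb = Ps − 63, where Ps is the price sellers receive.
Demand in terms of Ps becomes xd = 545 − 1(Ps − 63) = 608 - Ps. Setting this equal to supply: 608 - Ps = -715 + 8Ps, so Ps = 147.
Buyers pay Pb = 147 − 63 = 84; x' = -715 + 8·147 = 461.
The subsidy expands output by 461 − 405 = 56 past the efficient level; on those units the gap between marginal cost and willingness to pay runs from 0 up to 63.
DWL = ½ × 63 × 56 = 1764.

Deadweight loss = $1764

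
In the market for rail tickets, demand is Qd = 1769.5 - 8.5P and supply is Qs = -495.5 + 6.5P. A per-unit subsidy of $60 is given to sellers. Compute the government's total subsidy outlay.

Pre-subsidy: 1769.5 - 8.5P = -495.5 + 6.5P gives P* = 151, Q* = 486.
With the subsidy, sellers receive Ps = Pb + 60 for each unit, where Pb is the price buyers pay.
Supply in terms of Pb becomes Qs = -495.5 + 6.5(Pb + 60) = -105.5 + 6.5Pb. Setting this equal to demand: 1769.5 - 8.5Pb = -105.5 + 6.5Pb, so Pb = 125.
Sellers receive Ps = 125 + 60 = 185; Q' = 1769.5 − 8.5·125 = 707.
Government outlay = subsidy × quantity = 60 × 707 = 42420.

Government cost = $42420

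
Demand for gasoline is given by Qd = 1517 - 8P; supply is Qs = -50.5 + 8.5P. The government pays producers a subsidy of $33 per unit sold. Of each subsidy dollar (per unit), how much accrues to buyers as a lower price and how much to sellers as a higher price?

Pre-subsidy: 1517 - 8P = -50.5 + 8.5P gives P* = 95, Q* = 757.
With the subsidy, sellers receive Ps = Pb + 33 for each unit, where Pb is the price buyers pay.
Supply in terms of Pb becomes Qs = -50.5 + 8.5(Pb + 33) = 230 + 8.5Pb. Setting this equal to demand: 1517 - 8Pb = 230 + 8.5Pb, so Pb = 78.
Sellers receive Ps = 78 + 33 = 111; Q' = 1517 − 8·78 = 893.
Buyers' price falls by P* − Pb = 95 − 78 = 17; sellers' price rises by Ps − P* = 111 − 95 = 16.

Buyers gain $17 per unit; sellers gain $16 per unit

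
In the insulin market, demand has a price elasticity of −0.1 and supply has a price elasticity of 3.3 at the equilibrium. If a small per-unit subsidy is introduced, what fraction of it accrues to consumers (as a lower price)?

For a small subsidy around the equilibrium, the benefit split depends on the relative slopes, which at a point are proportional to the elasticities.
Buyer share = εs/(εs + |εd|) = 3.3/(3.3 + 0.1) = 33/34; seller share = |εd|/(εs + |εd|) = 1/34.

Consumer share = 33/34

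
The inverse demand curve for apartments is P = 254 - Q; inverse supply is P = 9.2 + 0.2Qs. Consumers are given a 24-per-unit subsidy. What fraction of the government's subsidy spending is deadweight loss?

Pre-subsidy: 254 - Q = 9.2 + 0.2Q gives Q* = 204 and P* = 50.
With the rebate, buyers effectively pay Pb = Ps − 24, where Ps is the price sellers receive.
On the curves, Pb = 254 - Q and Ps = 9.2 + 0.2Q; the wedge Ps − Pb = 24 gives 9.2 + 0.2Q − (254 - Q) = 24, so Q' = 224.
Then Pb = 254 − 1·224 = 30 and Ps = 9.2 + 0.2·224 = 54.
ΔCS = ½(204 + 224)(50 − 30) = 4280; ΔPS = ½(204 + 224)(54 − 50) = 856.
Government spending = 24 × 224 = 5376.
DWL = ½ × 24 × (224 − 204) = 240; fraction = 240 / 5376 = 5/112.

DWL / government spending = 5/112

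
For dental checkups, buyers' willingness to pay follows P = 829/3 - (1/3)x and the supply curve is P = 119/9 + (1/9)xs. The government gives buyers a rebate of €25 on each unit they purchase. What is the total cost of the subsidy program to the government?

Government cost = €16206.25

Pre-subsidy: 829/3 - (1/3)x = 119/9 + (1/9)x gives x* = 592 and P* = 79.
With the rebate, buyers effectively pay Pb = Ps − 25, where Ps is the price sellers receive.
On the curves, Pb = 829/3 - (1/3)x and Ps = 119/9 + (1/9)x; the wedge Ps − Pb = 25 gives 119/9 + (1/9)x − (829/3 - (1/3)x) = 25, so x' = 648.25.
Then Pb = 829/3 − (1/3)·648.25 = 60.25 and Ps = 119/9 + (1/9)·648.25 = 85.25.
Government outlay = subsidy × quantity = 25 × 648.25 = 16206.25.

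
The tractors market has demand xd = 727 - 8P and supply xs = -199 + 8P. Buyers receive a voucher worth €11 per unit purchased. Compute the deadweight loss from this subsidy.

Pre-subsidy: 727 - 8P = -199 + 8P gives P* = 57.875, x* = 264.
With the rebate, buyers effectively pay Pb = Ps − 11, where Ps is the price sellers receive.
Demand in terms of Ps becomes xd = 727 − 8(Ps − 11) = 815 - 8Ps. Setting this equal to supply: 815 - 8Ps = -199 + 8Ps, so Ps = 63.375.
Buyers pay Pb = 63.375 − 11 = 52.375; x' = -199 + 8·63.375 = 308.
The subsidy expands output by 308 − 264 = 44 past the efficient level; on those units the gap between marginal cost and willingness to pay runs from 0 up to 11.
DWL = ½ × 11 × 44 = 242.

Deadweight loss = €242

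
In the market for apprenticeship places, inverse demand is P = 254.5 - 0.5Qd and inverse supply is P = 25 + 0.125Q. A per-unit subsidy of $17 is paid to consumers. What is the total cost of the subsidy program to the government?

Pre-subsidy: 254.5 - 0.5Q = 25 + 0.125Q gives Q* = 367.2 and P* = 70.9.
With the rebate, buyers effectively pay Pb = Ps − 17, where Ps is the price sellers receive.
On the curves, Pb = 254.5 - 0.5Q and Ps = 25 + 0.125Q; the wedge Ps − Pb = 17 gives 25 + 0.125Q − (254.5 - 0.5Q) = 17, so Q' = 394.4.
Then Pb = 254.5 − 0.5·394.4 = 57.3 and Ps = 25 + 0.125·394.4 = 74.3.
Government outlay = subsidy × quantity = 17 × 394.4 = 6704.8.

Government cost = $6704.8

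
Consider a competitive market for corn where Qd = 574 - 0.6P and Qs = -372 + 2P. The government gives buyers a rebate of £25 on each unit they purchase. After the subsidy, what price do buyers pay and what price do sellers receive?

Buyers pay 4480/13; sellers receive 4805/13

Pre-subsidy: 574 - 0.6P = -372 + 2P gives P* = 4730/13, Q* = 4624/13.
With the rebate, buyers effectively pay Pb = Ps − 25, where Ps is the price sellers receive.
Demand in terms of Ps becomes Qd = 574 − 0.6(Ps − 25) = 589 - 0.6Ps. Setting this equal to supply: 589 - 0.6Ps = -372 + 2Ps, so Ps = 4805/13.
Buyers pay Pb = 4805/13 − 25 = 4480/13; Q' = -372 + 2·(4805/13) = 4774/13.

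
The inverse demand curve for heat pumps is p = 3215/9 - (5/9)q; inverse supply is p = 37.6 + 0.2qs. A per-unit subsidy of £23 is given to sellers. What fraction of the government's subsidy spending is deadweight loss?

DWL / government spending = 1035/30836

Pre-subsidy: 3215/9 - (5/9)q = 37.6 + 0.2q gives q* = 14383/34 and p* = 4155/34.
With the subsidy, sellers receive ps = pb + 23 for each unit, where pb is the price buyers pay.
On the curves, pb = 3215/9 - (5/9)q and ps = 37.6 + 0.2q; the wedge ps − pb = 23 gives 37.6 + 0.2q − (3215/9 - (5/9)q) = 23, so q' = 7709/17.
Then pb = 3215/9 − (5/9)·(7709/17) = 1790/17 and ps = 37.6 + 0.2·(7709/17) = 2181/17.
ΔCS = ½(14383/34 + 7709/17)(4155/34 − 1790/17) = 1007975/136; ΔPS = ½(14383/34 + 7709/17)(2181/17 − 4155/34) = 362871/136.
Government spending = 23 × 7709/17 = 177307/17.
DWL = ½ × 23 × (7709/17 − 14383/34) = 23805/68; fraction = (23805/68) / (177307/17) = 1035/30836.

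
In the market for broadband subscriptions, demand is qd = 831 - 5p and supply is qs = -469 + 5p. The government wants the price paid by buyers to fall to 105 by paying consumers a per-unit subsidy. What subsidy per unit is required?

At a buyer price of 105, quantity demanded is 831 − 5·105 = 306.
Sellers supply 306 only when they receive ps with -469 + 5·ps = 306, i.e. ps = 155.
s = ps − pb = 155 − 105 = 50.

Required subsidy s = 50 per unit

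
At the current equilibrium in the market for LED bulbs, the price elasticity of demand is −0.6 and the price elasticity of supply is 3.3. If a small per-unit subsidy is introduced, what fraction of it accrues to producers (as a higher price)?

Producer share = 2/13

For a small subsidy around the equilibrium, the benefit split depends on the relative slopes, which at a point are proportional to the elasticities.
Buyer share = εs/(εs + |εd|) = 3.3/(3.3 + 0.6) = 11/13; seller share = |εd|/(εs + |εd|) = 2/13.
So producers capture 2/13 of the subsidy.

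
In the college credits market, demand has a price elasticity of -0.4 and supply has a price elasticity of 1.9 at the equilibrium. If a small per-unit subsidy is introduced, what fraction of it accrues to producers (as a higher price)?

For a small subsidy around the equilibrium, the benefit split depends on the relative slopes, which at a point are proportional to the elasticities.
Buyer share = εs/(εs + |εd|) = 1.9/(1.9 + 0.4) = 19/23; seller share = |εd|/(εs + |εd|) = 4/23.
So producers capture 4/23 of the subsidy.

Producer share = 4/23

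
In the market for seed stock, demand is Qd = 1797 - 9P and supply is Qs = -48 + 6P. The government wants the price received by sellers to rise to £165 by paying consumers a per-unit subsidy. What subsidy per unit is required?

Required subsidy s = £70 per unit

At a seller price of 165, quantity supplied is -48 + 6·165 = 942.
Buyers absorb 942 only when they pay Pb with 1797 − 9·Pb = 942, i.e. Pb = 95.
s = Ps − Pb = 165 − 95 = 70.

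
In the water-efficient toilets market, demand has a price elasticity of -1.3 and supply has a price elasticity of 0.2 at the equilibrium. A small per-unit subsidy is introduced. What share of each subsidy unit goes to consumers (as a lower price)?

Consumer share = 2/15

For a small subsidy around the equilibrium, the benefit split depends on the relative slopes, which at a point are proportional to the elasticities.
Buyer share = εs/(εs + |εd|) = 0.2/(0.2 + 1.3) = 2/15; seller share = |εd|/(εs + |εd|) = 13/15.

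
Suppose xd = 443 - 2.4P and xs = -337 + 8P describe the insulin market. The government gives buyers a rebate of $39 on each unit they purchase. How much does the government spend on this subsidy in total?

Government cost = $13065

Pre-subsidy: 443 - 2.4P = -337 + 8P gives P* = 75, x* = 263.
With the rebate, buyers effectively pay Pb = Ps − 39, where Ps is the price sellers receive.
Demand in terms of Ps becomes xd = 443 − 2.4(Ps − 39) = 536.6 - 2.4Ps. Setting this equal to supply: 536.6 - 2.4Ps = -337 + 8Ps, so Ps = 84.
Buyers pay Pb = 84 − 39 = 45; x' = -337 + 8·84 = 335.
Government outlay = subsidy × quantity = 39 × 335 = 13065.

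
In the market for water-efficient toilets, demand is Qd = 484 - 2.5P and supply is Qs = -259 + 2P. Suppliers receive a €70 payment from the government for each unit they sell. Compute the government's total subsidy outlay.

Government cost = €10430

Pre-subsidy: 484 - 2.5P = -259 + 2P gives P* = 1486/9, Q* = 641/9.
With the subsidy, sellers receive Ps = Pb + 70 for each unit, where Pb is the price buyers pay.
Supply in terms of Pb becomes Qs = -259 + 2(Pb + 70) = -119 + 2Pb. Setting this equal to demand: 484 - 2.5Pb = -119 + 2Pb, so Pb = 134.
Sellers receive Ps = 134 + 70 = 204; Q' = 484 − 2.5·134 = 149.
Government outlay = subsidy × quantity = 70 × 149 = 10430.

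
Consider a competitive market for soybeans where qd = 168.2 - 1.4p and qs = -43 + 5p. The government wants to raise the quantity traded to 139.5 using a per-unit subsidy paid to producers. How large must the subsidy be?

Required subsidy s = 16 per unit

At q = 139.5, invert demand for the buyer price: pb = (168.2 − 139.5)/1.4 = 20.5; invert supply for the seller price: ps = (139.5 − (-43))/5 = 36.5.
The subsidy must fill the gap: s = ps − pb = 36.5 − 20.5 = 16.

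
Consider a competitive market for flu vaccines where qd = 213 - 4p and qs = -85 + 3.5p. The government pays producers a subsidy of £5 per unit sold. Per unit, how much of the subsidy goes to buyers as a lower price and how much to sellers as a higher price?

Buyers gain 7/3 per unit; sellers gain 8/3 per unit

Pre-subsidy: 213 - 4p = -85 + 3.5p gives p* = 596/15, q* = 811/15.
With the subsidy, sellers receive ps = pb + 5 for each unit, where pb is the price buyers pay.
Supply in terms of pb becomes qs = -85 + 3.5(pb + 5) = -67.5 + 3.5pb. Setting this equal to demand: 213 - 4pb = -67.5 + 3.5pb, so pb = 37.4.
Sellers receive ps = 37.4 + 5 = 42.4; q' = 213 − 4·37.4 = 63.4.
Buyers' price falls by p* − pb = 596/15 − 37.4 = 7/3; sellers' price rises by ps − p* = 42.4 − 596/15 = 8/3.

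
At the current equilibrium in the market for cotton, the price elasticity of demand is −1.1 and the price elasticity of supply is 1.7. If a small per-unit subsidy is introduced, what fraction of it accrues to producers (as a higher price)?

For a small subsidy around the equilibrium, the benefit split depends on the relative slopes, which at a point are proportional to the elasticities.
Buyer share = εs/(εs + |εd|) = 1.7/(1.7 + 1.1) = 17/28; seller share = |εd|/(εs + |εd|) = 11/28.
So producers capture 11/28 of the subsidy.

Producer share = 11/28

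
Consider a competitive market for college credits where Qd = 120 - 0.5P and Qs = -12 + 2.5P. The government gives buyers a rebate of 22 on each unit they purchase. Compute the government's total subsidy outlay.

Pre-subsidy: 120 - 0.5P = -12 + 2.5P gives P* = 44, Q* = 98.
With the rebate, buyers effectively pay Pb = Ps − 22, where Ps is the price sellers receive.
Demand in terms of Ps becomes Qd = 120 − 0.5(Ps − 22) = 131 - 0.5Ps. Setting this equal to supply: 131 - 0.5Ps = -12 + 2.5Ps, so Ps = 143/3.
Buyers pay Pb = 143/3 − 22 = 77/3; Q' = -12 + 2.5·(143/3) = 643/6.
Government outlay = subsidy × quantity = 22 × 643/6 = 7073/3.

Government cost = 7073/3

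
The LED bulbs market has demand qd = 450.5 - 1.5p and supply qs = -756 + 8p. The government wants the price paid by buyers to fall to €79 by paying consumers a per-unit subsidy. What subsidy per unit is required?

At a buyer price of 79, quantity demanded is 450.5 − 1.5·79 = 332.
Sellers supply 332 only when they receive ps with -756 + 8·ps = 332, i.e. ps = 136.
s = ps − pb = 136 − 79 = 57.

Required subsidy s = €57 per unit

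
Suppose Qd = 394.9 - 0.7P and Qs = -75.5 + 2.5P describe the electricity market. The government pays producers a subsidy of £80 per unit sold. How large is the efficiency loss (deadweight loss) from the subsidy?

Deadweight loss = £1750

Pre-subsidy: 394.9 - 0.7P = -75.5 + 2.5P gives P* = 147, Q* = 292.
With the subsidy, sellers receive Ps = Pb + 80 for each unit, where Pb is the price buyers pay.
Supply in terms of Pb becomes Qs = -75.5 + 2.5(Pb + 80) = 124.5 + 2.5Pb. Setting this equal to demand: 394.9 - 0.7Pb = 124.5 + 2.5Pb, so Pb = 84.5.
Sellers receive Ps = 84.5 + 80 = 164.5; Q' = 394.9 − 0.7·84.5 = 335.75.
The subsidy expands output by 335.75 − 292 = 43.75 past the efficient level; on those units the gap between marginal cost and willingness to pay runs from 0 up to 80.
DWL = ½ × 80 × 43.75 = 1750.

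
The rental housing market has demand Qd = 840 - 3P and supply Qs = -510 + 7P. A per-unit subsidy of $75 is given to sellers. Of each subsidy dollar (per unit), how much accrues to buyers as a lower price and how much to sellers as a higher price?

Buyers gain $52.5 per unit; sellers gain $22.5 per unit

Pre-subsidy: 840 - 3P = -510 + 7P gives P* = 135, Q* = 435.
With the subsidy, sellers receive Ps = Pb + 75 for each unit, where Pb is the price buyers pay.
Supply in terms of Pb becomes Qs = -510 + 7(Pb + 75) = 15 + 7Pb. Setting this equal to demand: 840 - 3Pb = 15 + 7Pb, so Pb = 82.5.
Sellers receive Ps = 82.5 + 75 = 157.5; Q' = 840 − 3·82.5 = 592.5.
Buyers' price falls by P* − Pb = 135 − 82.5 = 52.5; sellers' price rises by Ps − P* = 157.5 − 135 = 22.5.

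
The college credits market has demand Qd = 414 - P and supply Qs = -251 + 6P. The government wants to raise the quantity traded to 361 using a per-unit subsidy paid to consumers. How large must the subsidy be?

Required subsidy s = 49 per unit

At Q = 361, invert demand for the buyer price: Pb = (414 − 361)/1 = 53; invert supply for the seller price: Ps = (361 − (-251))/6 = 102.
The subsidy must fill the gap: s = Ps − Pb = 102 − 53 = 49.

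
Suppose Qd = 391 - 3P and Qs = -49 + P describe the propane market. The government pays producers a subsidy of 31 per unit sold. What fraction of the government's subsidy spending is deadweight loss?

DWL / government spending = 93/674

Pre-subsidy: 391 - 3P = -49 + P gives P* = 110, Q* = 61.
With the subsidy, sellers receive Ps = Pb + 31 for each unit, where Pb is the price buyers pay.
Supply in terms of Pb becomes Qs = -49 + 1(Pb + 31) = -18 + Pb. Setting this equal to demand: 391 - 3Pb = -18 + Pb, so Pb = 102.25.
Sellers receive Ps = 102.25 + 31 = 133.25; Q' = 391 − 3·102.25 = 84.25.
ΔCS = ½(61 + 84.25)(110 − 102.25) = 562.84375; ΔPS = ½(61 + 84.25)(133.25 − 110) = 1688.53125.
Government spending = 31 × 84.25 = 2611.75.
DWL = ½ × 31 × (84.25 − 61) = 360.375; fraction = 360.375 / 2611.75 = 93/674.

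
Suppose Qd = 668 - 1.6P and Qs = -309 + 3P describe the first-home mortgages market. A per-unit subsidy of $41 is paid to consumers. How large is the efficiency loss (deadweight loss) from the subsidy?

Deadweight loss = 20172/23

Pre-subsidy: 668 - 1.6P = -309 + 3P gives P* = 4885/23, Q* = 7548/23.
With the rebate, buyers effectively pay Pb = Ps − 41, where Ps is the price sellers receive.
Demand in terms of Ps becomes Qd = 668 − 1.6(Ps − 41) = 733.6 - 1.6Ps. Setting this equal to supply: 733.6 - 1.6Ps = -309 + 3Ps, so Ps = 5213/23.
Buyers pay Pb = 5213/23 − 41 = 4270/23; Q' = -309 + 3·(5213/23) = 8532/23.
The subsidy expands output by 8532/23 − 7548/23 = 984/23 past the efficient level; on those units the gap between marginal cost and willingness to pay runs from 0 up to 41.
DWL = ½ × 41 × 984/23 = 20172/23.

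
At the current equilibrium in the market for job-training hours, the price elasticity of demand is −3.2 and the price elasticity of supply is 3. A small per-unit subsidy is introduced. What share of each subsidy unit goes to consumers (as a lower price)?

Consumer share = 15/31

For a small subsidy around the equilibrium, the benefit split depends on the relative slopes, which at a point are proportional to the elasticities.
Buyer share = εs/(εs + |εd|) = 3/(3 + 3.2) = 15/31; seller share = |εd|/(εs + |εd|) = 16/31.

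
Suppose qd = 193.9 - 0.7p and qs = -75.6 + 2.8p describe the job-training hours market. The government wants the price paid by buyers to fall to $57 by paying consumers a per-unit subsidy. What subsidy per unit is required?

Required subsidy s = $25 per unit

At a buyer price of 57, quantity demanded is 193.9 − 0.7·57 = 154.
Sellers supply 154 only when they receive ps with -75.6 + 2.8·ps = 154, i.e. ps = 82.
s = ps − pb = 82 − 57 = 25.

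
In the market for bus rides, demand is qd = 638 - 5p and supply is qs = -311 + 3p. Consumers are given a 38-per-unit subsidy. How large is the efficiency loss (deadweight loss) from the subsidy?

Deadweight loss = 1353.75

Pre-subsidy: 638 - 5p = -311 + 3p gives p* = 118.625, q* = 44.875.
With the rebate, buyers effectively pay pb = ps − 38, where ps is the price sellers receive.
Demand in terms of ps becomes qd = 638 − 5(ps − 38) = 828 - 5ps. Setting this equal to supply: 828 - 5ps = -311 + 3ps, so ps = 142.375.
Buyers pay pb = 142.375 − 38 = 104.375; q' = -311 + 3·142.375 = 116.125.
The subsidy expands output by 116.125 − 44.875 = 71.25 past the efficient level; on those units the gap between marginal cost and willingness to pay runs from 0 up to 38.
DWL = ½ × 38 × 71.25 = 1353.75.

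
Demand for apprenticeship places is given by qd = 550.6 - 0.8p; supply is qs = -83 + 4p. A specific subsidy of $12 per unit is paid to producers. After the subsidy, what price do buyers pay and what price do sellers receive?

Pre-subsidy: 550.6 - 0.8p = -83 + 4p gives p* = 132, q* = 445.
With the subsidy, sellers receive ps = pb + 12 for each unit, where pb is the price buyers pay.
Supply in terms of pb becomes qs = -83 + 4(pb + 12) = -35 + 4pb. Setting this equal to demand: 550.6 - 0.8pb = -35 + 4pb, so pb = 122.
Sellers receive ps = 122 + 12 = 134; q' = 550.6 − 0.8·122 = 453.

Buyers pay $122; sellers receive $134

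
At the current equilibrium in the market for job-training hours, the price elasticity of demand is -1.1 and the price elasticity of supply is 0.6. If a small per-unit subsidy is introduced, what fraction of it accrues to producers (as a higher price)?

Producer share = 11/17

For a small subsidy around the equilibrium, the benefit split depends on the relative slopes, which at a point are proportional to the elasticities.
Buyer share = εs/(εs + |εd|) = 0.6/(0.6 + 1.1) = 6/17; seller share = |εd|/(εs + |εd|) = 11/17.
So producers capture 11/17 of the subsidy.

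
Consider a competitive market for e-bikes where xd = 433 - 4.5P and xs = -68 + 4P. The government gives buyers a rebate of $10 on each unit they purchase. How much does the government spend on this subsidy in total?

Pre-subsidy: 433 - 4.5P = -68 + 4P gives P* = 1002/17, x* = 2852/17.
With the rebate, buyers effectively pay Pb = Ps − 10, where Ps is the price sellers receive.
Demand in terms of Ps becomes xd = 433 − 4.5(Ps − 10) = 478 - 4.5Ps. Setting this equal to supply: 478 - 4.5Ps = -68 + 4Ps, so Ps = 1092/17.
Buyers pay Pb = 1092/17 − 10 = 922/17; x' = -68 + 4·(1092/17) = 3212/17.
Government outlay = subsidy × quantity = 10 × 3212/17 = 32120/17.

Government cost = 32120/17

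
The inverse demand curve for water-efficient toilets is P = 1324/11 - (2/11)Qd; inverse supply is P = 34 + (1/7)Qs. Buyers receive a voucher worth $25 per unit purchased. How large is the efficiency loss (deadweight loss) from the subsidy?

Pre-subsidy: 1324/11 - (2/11)Q = 34 + (1/7)Q gives Q* = 266 and P* = 72.
With the rebate, buyers effectively pay Pb = Ps − 25, where Ps is the price sellers receive.
On the curves, Pb = 1324/11 - (2/11)Q and Ps = 34 + (1/7)Q; the wedge Ps − Pb = 25 gives 34 + (1/7)Q − (1324/11 - (2/11)Q) = 25, so Q' = 343.
Then Pb = 1324/11 − (2/11)·343 = 58 and Ps = 34 + (1/7)·343 = 83.
The subsidy expands output by 343 − 266 = 77 past the efficient level; on those units the gap between marginal cost and willingness to pay runs from 0 up to 25.
DWL = ½ × 25 × 77 = 962.5.

Deadweight loss = $962.5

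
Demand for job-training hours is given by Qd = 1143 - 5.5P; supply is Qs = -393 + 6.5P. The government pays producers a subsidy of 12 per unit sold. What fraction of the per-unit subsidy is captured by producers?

Pre-subsidy: 1143 - 5.5P = -393 + 6.5P gives P* = 128, Q* = 439.
With the subsidy, sellers receive Ps = Pb + 12 for each unit, where Pb is the price buyers pay.
Supply in terms of Pb becomes Qs = -393 + 6.5(Pb + 12) = -315 + 6.5Pb. Setting this equal to demand: 1143 - 5.5Pb = -315 + 6.5Pb, so Pb = 121.5.
Sellers receive Ps = 121.5 + 12 = 133.5; Q' = 1143 − 5.5·121.5 = 474.75.
Buyers' price falls by P* − Pb = 128 − 121.5 = 6.5; sellers' price rises by Ps − P* = 133.5 − 128 = 5.5.
So producers capture 5.5/12 = 11/24 of each unit of subsidy.

Producer share = 11/24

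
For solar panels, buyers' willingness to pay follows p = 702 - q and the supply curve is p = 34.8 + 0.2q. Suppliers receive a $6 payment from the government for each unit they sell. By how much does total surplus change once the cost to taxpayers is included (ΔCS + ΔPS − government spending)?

Net change in total surplus = -$15

Pre-subsidy: 702 - q = 34.8 + 0.2q gives q* = 556 and p* = 146.
With the subsidy, sellers receive ps = pb + 6 for each unit, where pb is the price buyers pay.
On the curves, pb = 702 - q and ps = 34.8 + 0.2q; the wedge ps − pb = 6 gives 34.8 + 0.2q − (702 - q) = 6, so q' = 561.
Then pb = 702 − 1·561 = 141 and ps = 34.8 + 0.2·561 = 147.
ΔCS = ½(556 + 561)(146 − 141) = 2792.5; ΔPS = ½(556 + 561)(147 − 146) = 558.5.
Government spending = 6 × 561 = 3366.
Net change = 2792.5 + 558.5 − 3366 = -15. The loss equals the DWL triangle ½·6·5.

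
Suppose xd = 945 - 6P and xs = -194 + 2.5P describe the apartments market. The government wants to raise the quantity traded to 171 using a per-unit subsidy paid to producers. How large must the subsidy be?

Required subsidy s = 17 per unit

At x = 171, invert demand for the buyer price: Pb = (945 − 171)/6 = 129; invert supply for the seller price: Ps = (171 − (-194))/2.5 = 146.
The subsidy must fill the gap: s = Ps − Pb = 146 − 129 = 17.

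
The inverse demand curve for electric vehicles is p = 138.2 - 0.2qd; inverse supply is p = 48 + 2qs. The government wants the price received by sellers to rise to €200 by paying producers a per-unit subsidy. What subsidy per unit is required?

Required subsidy s = €77 per unit

At a seller price of 200, quantity supplied is -24 + 0.5·200 = 76.
Buyers absorb 76 only when they pay pb = 138.2 − 0.2·76 = 123.
s = ps − pb = 200 − 123 = 77.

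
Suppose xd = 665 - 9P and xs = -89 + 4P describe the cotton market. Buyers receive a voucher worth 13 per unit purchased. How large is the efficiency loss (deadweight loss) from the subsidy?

Pre-subsidy: 665 - 9P = -89 + 4P gives P* = 58, x* = 143.
With the rebate, buyers effectively pay Pb = Ps − 13, where Ps is the price sellers receive.
Demand in terms of Ps becomes xd = 665 − 9(Ps − 13) = 782 - 9Ps. Setting this equal to supply: 782 - 9Ps = -89 + 4Ps, so Ps = 67.
Buyers pay Pb = 67 − 13 = 54; x' = -89 + 4·67 = 179.
The subsidy expands output by 179 − 143 = 36 past the efficient level; on those units the gap between marginal cost and willingness to pay runs from 0 up to 13.
DWL = ½ × 13 × 36 = 234.

Deadweight loss = 234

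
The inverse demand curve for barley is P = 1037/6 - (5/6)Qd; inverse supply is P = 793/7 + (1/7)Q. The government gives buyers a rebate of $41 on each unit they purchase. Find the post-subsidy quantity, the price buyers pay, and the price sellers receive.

Q' = 103; buyers pay $87; sellers receive $128

Pre-subsidy: 1037/6 - (5/6)Q = 793/7 + (1/7)Q gives Q* = 61 and P* = 122.
With the rebate, buyers effectively pay Pb = Ps − 41, where Ps is the price sellers receive.
On the curves, Pb = 1037/6 - (5/6)Q and Ps = 793/7 + (1/7)Q; the wedge Ps − Pb = 41 gives 793/7 + (1/7)Q − (1037/6 - (5/6)Q) = 41, so Q' = 103.
Then Pb = 1037/6 − (5/6)·103 = 87 and Ps = 793/7 + (1/7)·103 = 128.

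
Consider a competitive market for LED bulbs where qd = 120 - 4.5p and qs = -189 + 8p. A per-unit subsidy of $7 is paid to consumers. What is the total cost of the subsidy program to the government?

Government cost = $202.44

Pre-subsidy: 120 - 4.5p = -189 + 8p gives p* = 24.72, q* = 8.76.
With the rebate, buyers effectively pay pb = ps − 7, where ps is the price sellers receive.
Demand in terms of ps becomes qd = 120 − 4.5(ps − 7) = 151.5 - 4.5ps. Setting this equal to supply: 151.5 - 4.5ps = -189 + 8ps, so ps = 27.24.
Buyers pay pb = 27.24 − 7 = 20.24; q' = -189 + 8·27.24 = 28.92.
Government outlay = subsidy × quantity = 7 × 28.92 = 202.44.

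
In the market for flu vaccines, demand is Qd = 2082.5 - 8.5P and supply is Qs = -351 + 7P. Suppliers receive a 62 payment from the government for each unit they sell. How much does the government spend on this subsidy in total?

Government cost = 61132

Pre-subsidy: 2082.5 - 8.5P = -351 + 7P gives P* = 157, Q* = 748.
With the subsidy, sellers receive Ps = Pb + 62 for each unit, where Pb is the price buyers pay.
Supply in terms of Pb becomes Qs = -351 + 7(Pb + 62) = 83 + 7Pb. Setting this equal to demand: 2082.5 - 8.5Pb = 83 + 7Pb, so Pb = 129.
Sellers receive Ps = 129 + 62 = 191; Q' = 2082.5 − 8.5·129 = 986.
Government outlay = subsidy × quantity = 62 × 986 = 61132.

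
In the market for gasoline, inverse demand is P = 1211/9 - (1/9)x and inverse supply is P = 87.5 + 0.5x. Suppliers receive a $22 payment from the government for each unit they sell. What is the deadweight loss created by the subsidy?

Pre-subsidy: 1211/9 - (1/9)x = 87.5 + 0.5x gives x* = 77 and P* = 126.
With the subsidy, sellers receive Ps = Pb + 22 for each unit, where Pb is the price buyers pay.
On the curves, Pb = 1211/9 - (1/9)x and Ps = 87.5 + 0.5x; the wedge Ps − Pb = 22 gives 87.5 + 0.5x − (1211/9 - (1/9)x) = 22, so x' = 113.
Then Pb = 1211/9 − (1/9)·113 = 122 and Ps = 87.5 + 0.5·113 = 144.
The subsidy expands output by 113 − 77 = 36 past the efficient level; on those units the gap between marginal cost and willingness to pay runs from 0 up to 22.
DWL = ½ × 22 × 36 = 396.

Deadweight loss = $396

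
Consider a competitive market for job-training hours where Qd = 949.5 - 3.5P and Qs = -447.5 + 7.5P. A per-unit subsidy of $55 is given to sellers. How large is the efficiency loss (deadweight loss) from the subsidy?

Deadweight loss = $3609.375

Pre-subsidy: 949.5 - 3.5P = -447.5 + 7.5P gives P* = 127, Q* = 505.
With the subsidy, sellers receive Ps = Pb + 55 for each unit, where Pb is the price buyers pay.
Supply in terms of Pb becomes Qs = -447.5 + 7.5(Pb + 55) = -35 + 7.5Pb. Setting this equal to demand: 949.5 - 3.5Pb = -35 + 7.5Pb, so Pb = 89.5.
Sellers receive Ps = 89.5 + 55 = 144.5; Q' = 949.5 − 3.5·89.5 = 636.25.
The subsidy expands output by 636.25 − 505 = 131.25 past the efficient level; on those units the gap between marginal cost and willingness to pay runs from 0 up to 55.
DWL = ½ × 55 × 131.25 = 3609.375.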